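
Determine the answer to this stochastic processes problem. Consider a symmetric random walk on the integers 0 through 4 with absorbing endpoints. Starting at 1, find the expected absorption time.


For symmetric RW on 0,...,N with absorbing barriers, E(i) = i*(N-i)
E(1) = 1 * 3 = 3

3


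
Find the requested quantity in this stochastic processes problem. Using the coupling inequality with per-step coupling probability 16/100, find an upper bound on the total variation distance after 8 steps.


TV distance bound <= (1-delta)^n
= (1 - 0.1600)^8
= 0.8400^8
= 0.2479

0.2479


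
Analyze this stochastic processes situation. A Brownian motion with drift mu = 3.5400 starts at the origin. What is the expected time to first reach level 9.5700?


Expected first passage time = a/mu
= 9.5700/3.5400
= 2.7034

2.7034


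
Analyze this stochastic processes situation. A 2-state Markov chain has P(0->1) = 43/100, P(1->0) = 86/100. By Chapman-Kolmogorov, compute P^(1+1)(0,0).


P^2 = P^1 * P^1
Computing via matrix multiplication of the transition matrix.
Entry (0,0) of P^2 = 0.6947

0.6947


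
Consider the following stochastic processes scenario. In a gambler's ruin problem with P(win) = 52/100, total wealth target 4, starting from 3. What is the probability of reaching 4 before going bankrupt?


Gambler's ruin formula:
r = q/p = 0.4800/0.5200 = 0.9231
P(win) = (1 - r^i)/(1 - r^N)
= (1 - 0.9231^3)/(1 - 0.9231^4)
= 0.7792

0.7792


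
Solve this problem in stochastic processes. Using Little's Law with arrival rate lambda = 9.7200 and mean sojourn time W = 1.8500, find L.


Little's Law: L = lambda * W
= 9.7200 * 1.8500
= 17.9820

17.9820


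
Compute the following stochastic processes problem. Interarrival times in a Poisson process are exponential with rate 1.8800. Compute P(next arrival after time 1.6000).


P(X > t) = exp(-lambda * t)
= exp(-1.8800 * 1.6000)
= exp(-3.0080) = 0.0494

0.0494


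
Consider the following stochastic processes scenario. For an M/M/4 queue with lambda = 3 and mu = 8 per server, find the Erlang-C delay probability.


a = lambda/mu = 0.3750
rho = a/c = 0.0938
Erlang-C formula applied:
C(c,a) = 6.2488e-04

6.2488e-04


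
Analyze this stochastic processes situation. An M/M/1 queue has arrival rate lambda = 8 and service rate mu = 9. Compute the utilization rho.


rho = lambda/mu
= 8/9
= 0.8889

0.8889


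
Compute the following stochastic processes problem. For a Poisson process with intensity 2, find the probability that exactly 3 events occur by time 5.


P(N(t)=k) = (lambda*t)^k * exp(-lambda*t) / k!
lambda*t = 10
= 10^3 * exp(-10) / 3!
= 1000 * 4.5400e-05 / 6
= 0.0076

0.0076


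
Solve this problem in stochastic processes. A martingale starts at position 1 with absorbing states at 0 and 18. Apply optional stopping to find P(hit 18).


By optional stopping theorem: E(M at tau) = M(0) = 1
P(hit 18)*18 + P(hit 0)*0 = 1
P(hit 18) = (1 - 0)/(18 - 0) = 1/18 = 0.0556

0.0556


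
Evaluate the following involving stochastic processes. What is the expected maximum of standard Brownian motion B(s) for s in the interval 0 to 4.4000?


E(max B(s)) = sqrt(2t/pi)
= sqrt(2*4.4000/pi)
= sqrt(2.8011)
= 1.6737

1.6737


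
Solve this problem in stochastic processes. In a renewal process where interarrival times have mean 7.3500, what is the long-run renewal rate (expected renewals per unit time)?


Long-run renewal rate = 1/E(X)
= 1/7.3500
= 0.1361

0.1361


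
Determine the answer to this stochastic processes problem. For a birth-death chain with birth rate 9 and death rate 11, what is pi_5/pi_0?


For birth-death process, pi_n/pi_0 = (lambda/mu)^n
= (9/11)^5
= 0.3666

0.3666


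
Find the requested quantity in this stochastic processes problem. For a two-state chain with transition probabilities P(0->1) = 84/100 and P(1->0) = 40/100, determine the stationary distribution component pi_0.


Stationary distribution: pi_0 = p10/(p01+p10), pi_1 = p01/(p01+p10)
p01 = 0.8400, p10 = 0.4000
pi_0 = 0.3226

0.3226


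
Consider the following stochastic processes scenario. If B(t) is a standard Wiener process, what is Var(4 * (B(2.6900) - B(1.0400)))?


Var(alpha*(B(t)-B(s))) = alpha^2 * (t-s)
= 4^2 * (2.6900 - 1.0400)
= 16 * 1.6500
= 26.4000

26.4000


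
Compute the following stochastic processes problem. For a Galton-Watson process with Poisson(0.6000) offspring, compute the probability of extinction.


Since mu = 0.6000 <= 1, extinction probability = 1.

1.0000


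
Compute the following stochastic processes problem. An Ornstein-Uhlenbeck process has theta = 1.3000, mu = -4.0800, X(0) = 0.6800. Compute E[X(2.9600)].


E[X(t)] = mu + (X(0) - mu)*exp(-theta*t)
= -4.0800 + (0.6800 - -4.0800)*exp(-1.3000*2.9600)
= -4.0800 + 4.7600 * 0.0213
= -3.9785

-3.9785


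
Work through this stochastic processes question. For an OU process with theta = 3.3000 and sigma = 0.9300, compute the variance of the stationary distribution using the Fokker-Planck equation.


Stationary variance = sigma^2 / (2*theta)
= 0.9300^2 / (2*3.3000)
= 0.8649 / 6.6000
= 0.1310

0.1310


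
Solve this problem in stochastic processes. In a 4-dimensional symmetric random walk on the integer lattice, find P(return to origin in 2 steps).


P(return in 2 steps) = P(reverse first step) = 1/(2d)
= 1/8
= 0.1250

0.1250


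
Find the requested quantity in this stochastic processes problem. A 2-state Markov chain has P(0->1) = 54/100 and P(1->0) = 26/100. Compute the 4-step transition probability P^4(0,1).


Computing P^4 by matrix multiplication.
P = [[0.4600, 0.5400], [0.2600, 0.7400]]
After raising P to the power 4:
P^4(0,1) = 0.6739

0.6739


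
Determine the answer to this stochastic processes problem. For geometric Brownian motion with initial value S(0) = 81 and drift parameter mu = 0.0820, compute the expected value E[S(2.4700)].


E[S(t)] = S(0) * exp(mu * t)
= 81 * exp(0.0820 * 2.4700)
= 81 * 1.2245
= 99.1852

99.1852


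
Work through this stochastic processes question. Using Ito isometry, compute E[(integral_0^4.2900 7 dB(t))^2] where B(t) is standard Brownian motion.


By Ito isometry: E[(int f dB)^2] = int f^2 dt
= 7^2 * 4.2900
= 49 * 4.2900 = 210.2100

210.2100


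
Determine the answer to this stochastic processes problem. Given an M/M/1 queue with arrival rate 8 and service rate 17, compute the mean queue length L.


rho = 8/17 = 0.4706
L = rho/(1-rho)
= 0.4706/0.5294
= 0.8889

0.8889


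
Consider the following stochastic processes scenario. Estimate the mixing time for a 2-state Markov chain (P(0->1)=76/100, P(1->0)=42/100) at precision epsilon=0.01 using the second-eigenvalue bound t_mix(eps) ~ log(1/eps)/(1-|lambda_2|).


lambda_2 = |1 - p01 - p10| = |1 - 0.7600 - 0.4200| = 0.1800
t_mix ~ log(1/eps)/(1 - |lambda_2|)
= log(100)/(1 - 0.1800) = 4.6052/0.8200
= 5.6161

5.6161


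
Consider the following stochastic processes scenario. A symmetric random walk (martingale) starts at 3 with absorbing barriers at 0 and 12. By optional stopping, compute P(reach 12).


By optional stopping theorem: E(M at tau) = M(0) = 3
P(hit 12)*12 + P(hit 0)*0 = 3
P(hit 12) = (3 - 0)/(12 - 0) = 1/4 = 0.2500

0.2500


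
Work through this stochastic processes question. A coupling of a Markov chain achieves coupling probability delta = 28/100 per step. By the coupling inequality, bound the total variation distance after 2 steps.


TV distance bound <= (1-delta)^n
= (1 - 0.2800)^2
= 0.7200^2
= 0.5184

0.5184


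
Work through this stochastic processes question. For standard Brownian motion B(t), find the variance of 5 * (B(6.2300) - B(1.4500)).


Var(alpha*(B(t)-B(s))) = alpha^2 * (t-s)
= 5^2 * (6.2300 - 1.4500)
= 25 * 4.7800
= 119.5000

119.5000


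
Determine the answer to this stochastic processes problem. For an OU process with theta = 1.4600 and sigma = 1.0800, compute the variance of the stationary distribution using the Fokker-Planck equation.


Stationary variance = sigma^2 / (2*theta)
= 1.0800^2 / (2*1.4600)
= 1.1664 / 2.9200
= 0.3995

0.3995


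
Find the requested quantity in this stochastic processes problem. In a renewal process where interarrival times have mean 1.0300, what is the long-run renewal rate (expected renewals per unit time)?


Long-run renewal rate = 1/E(X)
= 1/1.0300
= 0.9709

0.9709


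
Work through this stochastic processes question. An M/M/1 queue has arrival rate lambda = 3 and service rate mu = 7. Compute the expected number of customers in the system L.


rho = 3/7 = 0.4286
L = rho/(1-rho)
= 0.4286/0.5714
= 0.7500

0.7500


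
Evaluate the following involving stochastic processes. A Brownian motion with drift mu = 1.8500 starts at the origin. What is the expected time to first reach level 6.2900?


Expected first passage time = a/mu
= 6.2900/1.8500
= 3.4000

3.4000


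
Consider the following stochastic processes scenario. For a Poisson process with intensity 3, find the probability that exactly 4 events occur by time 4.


P(N(t)=k) = (lambda*t)^k * exp(-lambda*t) / k!
lambda*t = 12
= 12^4 * exp(-12) / 4!
= 20736 * 6.1442e-06 / 24
= 0.0053

0.0053


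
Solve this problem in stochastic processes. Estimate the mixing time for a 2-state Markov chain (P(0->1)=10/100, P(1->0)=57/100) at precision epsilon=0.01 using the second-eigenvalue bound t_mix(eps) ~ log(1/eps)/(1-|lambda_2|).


lambda_2 = |1 - p01 - p10| = |1 - 0.1000 - 0.5700| = 0.3300
t_mix ~ log(1/eps)/(1 - |lambda_2|)
= log(100)/(1 - 0.3300) = 4.6052/0.6700
= 6.8734

6.8734


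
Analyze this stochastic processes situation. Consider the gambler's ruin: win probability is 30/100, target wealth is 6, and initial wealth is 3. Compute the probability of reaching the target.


Gambler's ruin formula:
r = q/p = 0.7000/0.3000 = 2.3333
P(win) = (1 - r^i)/(1 - r^N)
= (1 - 2.3333^3)/(1 - 2.3333^6)
= 0.0730

0.0730


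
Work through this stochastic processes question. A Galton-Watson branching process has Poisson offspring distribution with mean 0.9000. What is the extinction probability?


Since mu = 0.9000 <= 1, extinction probability = 1.

1.0000


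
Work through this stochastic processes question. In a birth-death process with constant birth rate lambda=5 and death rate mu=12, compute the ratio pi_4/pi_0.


For birth-death process, pi_n/pi_0 = (lambda/mu)^n
= (5/12)^4
= 0.0301

0.0301


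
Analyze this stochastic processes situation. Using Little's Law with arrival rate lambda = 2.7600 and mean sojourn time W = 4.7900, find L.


Little's Law: L = lambda * W
= 2.7600 * 4.7900
= 13.2204

13.2204


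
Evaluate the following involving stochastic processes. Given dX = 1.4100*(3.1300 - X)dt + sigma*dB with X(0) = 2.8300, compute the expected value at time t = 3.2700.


E[X(t)] = mu + (X(0) - mu)*exp(-theta*t)
= 3.1300 + (2.8300 - 3.1300)*exp(-1.4100*3.2700)
= 3.1300 + -0.3000 * 0.0099
= 3.1270

3.1270


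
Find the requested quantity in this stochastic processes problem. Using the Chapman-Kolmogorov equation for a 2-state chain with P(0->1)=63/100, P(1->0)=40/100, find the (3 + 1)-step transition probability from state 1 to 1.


P^4 = P^3 * P^1
Computing via matrix multiplication of the transition matrix.
Entry (1,1) of P^4 = 0.6117

0.6117


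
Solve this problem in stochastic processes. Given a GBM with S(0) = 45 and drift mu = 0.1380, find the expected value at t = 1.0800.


E[S(t)] = S(0) * exp(mu * t)
= 45 * exp(0.1380 * 1.0800)
= 45 * 1.1607
= 52.2324

52.2324


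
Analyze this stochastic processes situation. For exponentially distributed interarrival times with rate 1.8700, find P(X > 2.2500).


P(X > t) = exp(-lambda * t)
= exp(-1.8700 * 2.2500)
= exp(-4.2075) = 0.0149

0.0149


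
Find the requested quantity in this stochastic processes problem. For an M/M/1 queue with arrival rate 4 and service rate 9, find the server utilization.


rho = lambda/mu
= 4/9
= 0.4444

0.4444


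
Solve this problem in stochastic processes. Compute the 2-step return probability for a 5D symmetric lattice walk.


P(return in 2 steps) = P(reverse first step) = 1/(2d)
= 1/10
= 0.1000

0.1000


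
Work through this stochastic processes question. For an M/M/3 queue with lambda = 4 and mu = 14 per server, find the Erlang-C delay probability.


a = lambda/mu = 0.2857
rho = a/c = 0.0952
Erlang-C formula applied:
C(c,a) = 0.0032

0.0032


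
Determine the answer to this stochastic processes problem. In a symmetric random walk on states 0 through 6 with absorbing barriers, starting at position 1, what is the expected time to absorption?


For symmetric RW on 0,...,N with absorbing barriers, E(i) = i*(N-i)
E(1) = 1 * 5 = 5

5


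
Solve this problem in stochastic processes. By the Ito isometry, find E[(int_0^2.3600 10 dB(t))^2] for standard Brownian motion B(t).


By Ito isometry: E[(int f dB)^2] = int f^2 dt
= 10^2 * 2.3600
= 100 * 2.3600 = 236.0000

236.0000


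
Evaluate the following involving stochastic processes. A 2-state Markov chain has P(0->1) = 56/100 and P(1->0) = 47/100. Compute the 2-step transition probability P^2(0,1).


Computing P^2 by matrix multiplication.
P = [[0.4400, 0.5600], [0.4700, 0.5300]]
After raising P to the power 2:
P^2(0,1) = 0.5432

0.5432


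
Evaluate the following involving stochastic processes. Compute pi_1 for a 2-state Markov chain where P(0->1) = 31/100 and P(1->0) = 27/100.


Stationary distribution: pi_0 = p10/(p01+p10), pi_1 = p01/(p01+p10)
p01 = 0.3100, p10 = 0.2700
pi_1 = 0.5345

0.5345


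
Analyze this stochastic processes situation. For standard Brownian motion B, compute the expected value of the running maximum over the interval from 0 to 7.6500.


E(max B(s)) = sqrt(2t/pi)
= sqrt(2*7.6500/pi)
= sqrt(4.8701)
= 2.2068

2.2068


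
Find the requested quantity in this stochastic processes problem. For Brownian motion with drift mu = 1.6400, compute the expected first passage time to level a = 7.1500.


Expected first passage time = a/mu
= 7.1500/1.6400
= 4.3598

4.3598


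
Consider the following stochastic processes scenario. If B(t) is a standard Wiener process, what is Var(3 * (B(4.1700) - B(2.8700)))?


Var(alpha*(B(t)-B(s))) = alpha^2 * (t-s)
= 3^2 * (4.1700 - 2.8700)
= 9 * 1.3000
= 11.7000

11.7000


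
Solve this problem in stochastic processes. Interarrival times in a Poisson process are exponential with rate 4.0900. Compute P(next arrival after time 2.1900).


P(X > t) = exp(-lambda * t)
= exp(-4.0900 * 2.1900)
= exp(-8.9571) = 1.2882e-04

1.2882e-04


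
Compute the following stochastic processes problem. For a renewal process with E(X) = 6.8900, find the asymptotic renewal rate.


Long-run renewal rate = 1/E(X)
= 1/6.8900
= 0.1451

0.1451


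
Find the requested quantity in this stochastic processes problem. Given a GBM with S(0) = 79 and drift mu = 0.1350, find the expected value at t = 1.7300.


E[S(t)] = S(0) * exp(mu * t)
= 79 * exp(0.1350 * 1.7300)
= 79 * 1.2631
= 99.7830

99.7830


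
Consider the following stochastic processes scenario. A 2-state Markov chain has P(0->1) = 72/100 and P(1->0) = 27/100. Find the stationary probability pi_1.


Stationary distribution: pi_0 = p10/(p01+p10), pi_1 = p01/(p01+p10)
p01 = 0.7200, p10 = 0.2700
pi_1 = 0.7273

0.7273


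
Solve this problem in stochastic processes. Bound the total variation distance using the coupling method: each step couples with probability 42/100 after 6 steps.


TV distance bound <= (1-delta)^n
= (1 - 0.4200)^6
= 0.5800^6
= 0.0381

0.0381


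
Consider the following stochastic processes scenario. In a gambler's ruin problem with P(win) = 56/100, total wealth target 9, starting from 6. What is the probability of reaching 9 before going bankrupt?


Gambler's ruin formula:
r = q/p = 0.4400/0.5600 = 0.7857
P(win) = (1 - r^i)/(1 - r^N)
= (1 - 0.7857^6)/(1 - 0.7857^9)
= 0.8632

0.8632


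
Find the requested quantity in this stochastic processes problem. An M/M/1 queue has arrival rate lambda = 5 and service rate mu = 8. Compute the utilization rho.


rho = lambda/mu
= 5/8
= 0.6250

0.6250


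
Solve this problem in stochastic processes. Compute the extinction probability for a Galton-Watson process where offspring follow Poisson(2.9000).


Since mu = 2.9000 > 1, extinction prob q < 1.
Solve s = exp(mu*(s-1)) iteratively.
q = 0.0668

0.0668


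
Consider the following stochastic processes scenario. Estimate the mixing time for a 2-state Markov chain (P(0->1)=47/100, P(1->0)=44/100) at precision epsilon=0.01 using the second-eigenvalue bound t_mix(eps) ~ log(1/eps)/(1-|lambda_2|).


lambda_2 = |1 - p01 - p10| = |1 - 0.4700 - 0.4400| = 0.0900
t_mix ~ log(1/eps)/(1 - |lambda_2|)
= log(100)/(1 - 0.0900) = 4.6052/0.9100
= 5.0606

5.0606


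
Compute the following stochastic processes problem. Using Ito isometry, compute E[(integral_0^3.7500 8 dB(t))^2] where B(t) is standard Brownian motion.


By Ito isometry: E[(int f dB)^2] = int f^2 dt
= 8^2 * 3.7500
= 64 * 3.7500 = 240.0000

240.0000


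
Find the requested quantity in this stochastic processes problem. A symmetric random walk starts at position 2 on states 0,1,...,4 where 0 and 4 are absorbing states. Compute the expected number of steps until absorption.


For symmetric RW on 0,...,N with absorbing barriers, E(i) = i*(N-i)
E(2) = 2 * 2 = 4

4


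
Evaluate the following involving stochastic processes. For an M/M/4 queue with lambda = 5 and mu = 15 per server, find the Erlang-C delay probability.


a = lambda/mu = 0.3333
rho = a/c = 0.0833
Erlang-C formula applied:
C(c,a) = 4.0209e-04

4.0209e-04


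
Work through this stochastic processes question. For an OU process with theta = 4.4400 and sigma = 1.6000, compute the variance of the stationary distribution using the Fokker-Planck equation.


Stationary variance = sigma^2 / (2*theta)
= 1.6000^2 / (2*4.4400)
= 2.5600 / 8.8800
= 0.2883

0.2883


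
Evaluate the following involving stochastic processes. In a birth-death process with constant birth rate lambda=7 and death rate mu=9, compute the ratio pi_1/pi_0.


For birth-death process, pi_n/pi_0 = (lambda/mu)^n
= (7/9)^1
= 0.7778

0.7778


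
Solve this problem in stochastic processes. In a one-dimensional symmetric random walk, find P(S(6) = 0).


P(S(6) = 0) = C(6,3) / 4^3
= 20 / 64
= 0.3125

0.3125


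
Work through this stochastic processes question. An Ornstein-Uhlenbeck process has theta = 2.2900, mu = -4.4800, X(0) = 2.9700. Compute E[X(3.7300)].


E[X(t)] = mu + (X(0) - mu)*exp(-theta*t)
= -4.4800 + (2.9700 - -4.4800)*exp(-2.2900*3.7300)
= -4.4800 + 7.4500 * 1.9516e-04
= -4.4785

-4.4785


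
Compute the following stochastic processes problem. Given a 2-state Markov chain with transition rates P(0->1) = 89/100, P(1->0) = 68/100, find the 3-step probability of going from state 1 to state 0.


Computing P^3 by matrix multiplication.
P = [[0.1100, 0.8900], [0.6800, 0.3200]]
After raising P to the power 3:
P^3(1,0) = 0.5133

0.5133


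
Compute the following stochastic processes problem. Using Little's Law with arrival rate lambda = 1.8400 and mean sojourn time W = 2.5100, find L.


Little's Law: L = lambda * W
= 1.8400 * 2.5100
= 4.6184

4.6184


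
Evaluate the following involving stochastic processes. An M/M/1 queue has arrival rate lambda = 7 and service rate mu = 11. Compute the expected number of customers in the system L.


rho = 7/11 = 0.6364
L = rho/(1-rho)
= 0.6364/0.3636
= 1.7500

1.7500


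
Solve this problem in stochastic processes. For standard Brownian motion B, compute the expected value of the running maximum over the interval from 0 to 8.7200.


E(max B(s)) = sqrt(2t/pi)
= sqrt(2*8.7200/pi)
= sqrt(5.5513)
= 2.3561

2.3561


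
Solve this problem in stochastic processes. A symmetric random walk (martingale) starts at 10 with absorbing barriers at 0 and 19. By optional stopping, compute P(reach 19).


By optional stopping theorem: E(M at tau) = M(0) = 10
P(hit 19)*19 + P(hit 0)*0 = 10
P(hit 19) = (10 - 0)/(19 - 0) = 10/19 = 0.5263

0.5263


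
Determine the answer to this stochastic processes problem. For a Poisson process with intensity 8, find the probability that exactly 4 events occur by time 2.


P(N(t)=k) = (lambda*t)^k * exp(-lambda*t) / k!
lambda*t = 16
= 16^4 * exp(-16) / 4!
= 65536 * 1.1254e-07 / 24
= 3.0730e-04

3.0730e-04


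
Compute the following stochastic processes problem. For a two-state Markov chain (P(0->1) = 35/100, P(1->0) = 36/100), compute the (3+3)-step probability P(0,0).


P^6 = P^3 * P^3
Computing via matrix multiplication of the transition matrix.
Entry (0,0) of P^6 = 0.5073

0.5073


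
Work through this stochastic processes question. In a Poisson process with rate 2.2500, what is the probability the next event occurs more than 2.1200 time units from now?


P(X > t) = exp(-lambda * t)
= exp(-2.2500 * 2.1200)
= exp(-4.7700) = 0.0085

0.0085


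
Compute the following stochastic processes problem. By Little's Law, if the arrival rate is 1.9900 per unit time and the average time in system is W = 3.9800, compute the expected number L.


Little's Law: L = lambda * W
= 1.9900 * 3.9800
= 7.9202

7.9202


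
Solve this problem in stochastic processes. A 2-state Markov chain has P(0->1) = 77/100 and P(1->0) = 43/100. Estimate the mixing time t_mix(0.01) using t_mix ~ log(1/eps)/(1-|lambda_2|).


lambda_2 = |1 - p01 - p10| = |1 - 0.7700 - 0.4300| = 0.2000
t_mix ~ log(1/eps)/(1 - |lambda_2|)
= log(100)/(1 - 0.2000) = 4.6052/0.8000
= 5.7565

5.7565


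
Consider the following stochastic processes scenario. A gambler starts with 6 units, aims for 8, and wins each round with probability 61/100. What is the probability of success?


Gambler's ruin formula:
r = q/p = 0.3900/0.6100 = 0.6393
P(win) = (1 - r^i)/(1 - r^N)
= (1 - 0.6393^6)/(1 - 0.6393^8)
= 0.9585

0.9585


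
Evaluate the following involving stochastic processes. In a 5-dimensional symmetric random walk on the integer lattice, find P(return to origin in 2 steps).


P(return in 2 steps) = P(reverse first step) = 1/(2d)
= 1/10
= 0.1000

0.1000


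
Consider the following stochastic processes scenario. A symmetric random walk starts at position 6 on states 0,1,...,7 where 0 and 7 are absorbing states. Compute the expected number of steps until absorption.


For symmetric RW on 0,...,N with absorbing barriers, E(i) = i*(N-i)
E(6) = 6 * 1 = 6

6


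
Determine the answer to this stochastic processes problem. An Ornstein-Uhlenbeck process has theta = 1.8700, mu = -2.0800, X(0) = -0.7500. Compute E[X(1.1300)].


E[X(t)] = mu + (X(0) - mu)*exp(-theta*t)
= -2.0800 + (-0.7500 - -2.0800)*exp(-1.8700*1.1300)
= -2.0800 + 1.3300 * 0.1209
= -1.9193

-1.9193


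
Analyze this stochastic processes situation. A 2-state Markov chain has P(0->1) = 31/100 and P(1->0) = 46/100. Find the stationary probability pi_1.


Stationary distribution: pi_0 = p10/(p01+p10), pi_1 = p01/(p01+p10)
p01 = 0.3100, p10 = 0.4600
pi_1 = 0.4026

0.4026


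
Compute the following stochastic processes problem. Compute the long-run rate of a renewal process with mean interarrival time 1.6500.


Long-run renewal rate = 1/E(X)
= 1/1.6500
= 0.6061

0.6061


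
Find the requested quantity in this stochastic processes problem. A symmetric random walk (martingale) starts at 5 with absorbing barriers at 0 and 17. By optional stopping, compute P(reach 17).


By optional stopping theorem: E(M at tau) = M(0) = 5
P(hit 17)*17 + P(hit 0)*0 = 5
P(hit 17) = (5 - 0)/(17 - 0) = 5/17 = 0.2941

0.2941


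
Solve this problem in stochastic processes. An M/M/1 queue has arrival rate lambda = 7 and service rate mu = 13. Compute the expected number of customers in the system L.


rho = 7/13 = 0.5385
L = rho/(1-rho)
= 0.5385/0.4615
= 1.1667

1.1667


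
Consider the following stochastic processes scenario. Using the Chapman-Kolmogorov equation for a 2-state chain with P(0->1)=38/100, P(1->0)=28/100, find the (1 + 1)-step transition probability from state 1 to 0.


P^2 = P^1 * P^1
Computing via matrix multiplication of the transition matrix.
Entry (1,0) of P^2 = 0.3752

0.3752


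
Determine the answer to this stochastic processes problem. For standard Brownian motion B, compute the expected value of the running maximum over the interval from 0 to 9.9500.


E(max B(s)) = sqrt(2t/pi)
= sqrt(2*9.9500/pi)
= sqrt(6.3344)
= 2.5168

2.5168


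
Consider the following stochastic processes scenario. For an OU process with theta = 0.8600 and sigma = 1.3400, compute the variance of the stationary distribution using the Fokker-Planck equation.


Stationary variance = sigma^2 / (2*theta)
= 1.3400^2 / (2*0.8600)
= 1.7956 / 1.7200
= 1.0440

1.0440


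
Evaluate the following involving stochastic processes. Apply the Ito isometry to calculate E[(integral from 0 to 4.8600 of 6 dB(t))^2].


By Ito isometry: E[(int f dB)^2] = int f^2 dt
= 6^2 * 4.8600
= 36 * 4.8600 = 174.9600

174.9600


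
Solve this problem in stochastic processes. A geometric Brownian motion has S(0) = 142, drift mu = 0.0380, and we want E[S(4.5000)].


E[S(t)] = S(0) * exp(mu * t)
= 142 * exp(0.0380 * 4.5000)
= 142 * 1.1865
= 168.4817

168.4817


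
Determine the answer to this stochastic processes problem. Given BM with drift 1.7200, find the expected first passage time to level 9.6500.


Expected first passage time = a/mu
= 9.6500/1.7200
= 5.6105

5.6105


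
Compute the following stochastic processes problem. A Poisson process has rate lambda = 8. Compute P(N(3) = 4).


P(N(t)=k) = (lambda*t)^k * exp(-lambda*t) / k!
lambda*t = 24
= 24^4 * exp(-24) / 4!
= 331776 * 3.7751e-11 / 24
= 5.2187e-07

5.2187e-07


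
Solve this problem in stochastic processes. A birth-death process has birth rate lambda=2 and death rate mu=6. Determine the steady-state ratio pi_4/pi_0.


For birth-death process, pi_n/pi_0 = (lambda/mu)^n
= (2/6)^4
= 0.0123

0.0123


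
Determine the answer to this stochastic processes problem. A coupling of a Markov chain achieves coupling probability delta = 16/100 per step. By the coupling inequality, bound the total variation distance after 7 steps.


TV distance bound <= (1-delta)^n
= (1 - 0.1600)^7
= 0.8400^7
= 0.2951

0.2951


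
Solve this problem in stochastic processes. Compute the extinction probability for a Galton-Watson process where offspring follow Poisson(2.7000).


Since mu = 2.7000 > 1, extinction prob q < 1.
Solve s = exp(mu*(s-1)) iteratively.
q = 0.0844

0.0844


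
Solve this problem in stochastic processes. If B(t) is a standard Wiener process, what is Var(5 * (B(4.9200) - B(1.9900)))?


Var(alpha*(B(t)-B(s))) = alpha^2 * (t-s)
= 5^2 * (4.9200 - 1.9900)
= 25 * 2.9300
= 73.2500

73.2500


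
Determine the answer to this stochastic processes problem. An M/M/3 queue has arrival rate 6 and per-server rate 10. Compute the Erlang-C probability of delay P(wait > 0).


a = lambda/mu = 0.6000
rho = a/c = 0.2000
Erlang-C formula applied:
C(c,a) = 0.0247

0.0247


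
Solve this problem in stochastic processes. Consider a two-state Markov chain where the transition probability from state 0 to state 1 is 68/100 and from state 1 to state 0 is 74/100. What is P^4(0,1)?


Computing P^4 by matrix multiplication.
P = [[0.3200, 0.6800], [0.7400, 0.2600]]
After raising P to the power 4:
P^4(0,1) = 0.4640

0.4640


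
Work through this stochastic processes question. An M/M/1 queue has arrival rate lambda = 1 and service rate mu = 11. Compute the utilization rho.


rho = lambda/mu
= 1/11
= 0.0909

0.0909


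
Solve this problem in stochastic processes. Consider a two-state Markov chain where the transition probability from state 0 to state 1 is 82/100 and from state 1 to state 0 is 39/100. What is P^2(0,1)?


Computing P^2 by matrix multiplication.
P = [[0.1800, 0.8200], [0.3900, 0.6100]]
After raising P to the power 2:
P^2(0,1) = 0.6478

0.6478


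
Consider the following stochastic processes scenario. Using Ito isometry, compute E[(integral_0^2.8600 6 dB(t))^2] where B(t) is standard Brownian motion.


By Ito isometry: E[(int f dB)^2] = int f^2 dt
= 6^2 * 2.8600
= 36 * 2.8600 = 102.9600

102.9600


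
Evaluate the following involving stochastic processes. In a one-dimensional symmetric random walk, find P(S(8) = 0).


P(S(8) = 0) = C(8,4) / 4^4
= 70 / 256
= 0.2734

0.2734


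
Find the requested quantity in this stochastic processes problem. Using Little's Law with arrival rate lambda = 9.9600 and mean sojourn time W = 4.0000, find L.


Little's Law: L = lambda * W
= 9.9600 * 4.0000
= 39.8400

39.8400


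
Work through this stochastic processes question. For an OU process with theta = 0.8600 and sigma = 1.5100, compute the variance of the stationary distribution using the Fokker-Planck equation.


Stationary variance = sigma^2 / (2*theta)
= 1.5100^2 / (2*0.8600)
= 2.2801 / 1.7200
= 1.3256

1.3256


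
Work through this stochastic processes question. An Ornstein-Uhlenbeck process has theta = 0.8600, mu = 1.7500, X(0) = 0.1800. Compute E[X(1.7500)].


E[X(t)] = mu + (X(0) - mu)*exp(-theta*t)
= 1.7500 + (0.1800 - 1.7500)*exp(-0.8600*1.7500)
= 1.7500 + -1.5700 * 0.2220
= 1.4014

1.4014


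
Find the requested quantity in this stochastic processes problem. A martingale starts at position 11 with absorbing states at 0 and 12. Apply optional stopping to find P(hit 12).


By optional stopping theorem: E(M at tau) = M(0) = 11
P(hit 12)*12 + P(hit 0)*0 = 11
P(hit 12) = (11 - 0)/(12 - 0) = 11/12 = 0.9167

0.9167


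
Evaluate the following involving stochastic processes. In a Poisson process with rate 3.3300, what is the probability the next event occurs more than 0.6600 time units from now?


P(X > t) = exp(-lambda * t)
= exp(-3.3300 * 0.6600)
= exp(-2.1978) = 0.1110

0.1110


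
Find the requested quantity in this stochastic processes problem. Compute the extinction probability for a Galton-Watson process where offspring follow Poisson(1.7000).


Since mu = 1.7000 > 1, extinction prob q < 1.
Solve s = exp(mu*(s-1)) iteratively.
q = 0.3088

0.3088


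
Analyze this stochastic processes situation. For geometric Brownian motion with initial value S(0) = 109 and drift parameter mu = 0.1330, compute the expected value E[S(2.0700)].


E[S(t)] = S(0) * exp(mu * t)
= 109 * exp(0.1330 * 2.0700)
= 109 * 1.3169
= 143.5463

143.5463


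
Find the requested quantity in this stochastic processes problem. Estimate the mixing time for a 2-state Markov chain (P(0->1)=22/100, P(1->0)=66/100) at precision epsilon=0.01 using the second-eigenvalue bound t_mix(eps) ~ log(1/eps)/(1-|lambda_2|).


lambda_2 = |1 - p01 - p10| = |1 - 0.2200 - 0.6600| = 0.1200
t_mix ~ log(1/eps)/(1 - |lambda_2|)
= log(100)/(1 - 0.1200) = 4.6052/0.8800
= 5.2331

5.2331


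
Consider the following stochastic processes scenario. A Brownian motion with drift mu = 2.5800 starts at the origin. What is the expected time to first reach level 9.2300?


Expected first passage time = a/mu
= 9.2300/2.5800
= 3.5775

3.5775


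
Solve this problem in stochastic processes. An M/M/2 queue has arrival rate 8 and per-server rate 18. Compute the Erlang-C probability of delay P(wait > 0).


a = lambda/mu = 0.4444
rho = a/c = 0.2222
Erlang-C formula applied:
C(c,a) = 0.0808

0.0808


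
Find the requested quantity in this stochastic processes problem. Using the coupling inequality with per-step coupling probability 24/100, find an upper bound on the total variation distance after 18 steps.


TV distance bound <= (1-delta)^n
= (1 - 0.2400)^18
= 0.7600^18
= 0.0072

0.0072


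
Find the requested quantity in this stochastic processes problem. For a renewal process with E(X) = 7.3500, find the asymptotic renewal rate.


Long-run renewal rate = 1/E(X)
= 1/7.3500
= 0.1361

0.1361


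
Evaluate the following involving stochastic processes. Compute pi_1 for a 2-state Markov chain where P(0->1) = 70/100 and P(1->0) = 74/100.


Stationary distribution: pi_0 = p10/(p01+p10), pi_1 = p01/(p01+p10)
p01 = 0.7000, p10 = 0.7400
pi_1 = 0.4861

0.4861


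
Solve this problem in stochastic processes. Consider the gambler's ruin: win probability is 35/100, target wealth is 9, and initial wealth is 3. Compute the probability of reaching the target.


Gambler's ruin formula:
r = q/p = 0.6500/0.3500 = 1.8571
P(win) = (1 - r^i)/(1 - r^N)
= (1 - 1.8571^3)/(1 - 1.8571^9)
= 0.0206

0.0206


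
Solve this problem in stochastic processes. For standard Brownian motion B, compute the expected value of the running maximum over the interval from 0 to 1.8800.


E(max B(s)) = sqrt(2t/pi)
= sqrt(2*1.8800/pi)
= sqrt(1.1968)
= 1.0940

1.0940


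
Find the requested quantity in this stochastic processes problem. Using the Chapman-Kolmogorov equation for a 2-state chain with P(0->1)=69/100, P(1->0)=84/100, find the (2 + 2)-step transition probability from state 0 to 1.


P^4 = P^2 * P^2
Computing via matrix multiplication of the transition matrix.
Entry (0,1) of P^4 = 0.4154

0.4154


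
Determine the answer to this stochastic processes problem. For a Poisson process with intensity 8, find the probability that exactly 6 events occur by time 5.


P(N(t)=k) = (lambda*t)^k * exp(-lambda*t) / k!
lambda*t = 40
= 40^6 * exp(-40) / 6!
= 4096000000 * 4.2484e-18 / 720
= 2.4168e-11

2.4168e-11


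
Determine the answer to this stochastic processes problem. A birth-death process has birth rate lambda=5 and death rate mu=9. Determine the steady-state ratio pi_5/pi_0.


For birth-death process, pi_n/pi_0 = (lambda/mu)^n
= (5/9)^5
= 0.0529

0.0529


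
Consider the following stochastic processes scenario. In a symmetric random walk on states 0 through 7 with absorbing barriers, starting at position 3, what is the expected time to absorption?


For symmetric RW on 0,...,N with absorbing barriers, E(i) = i*(N-i)
E(3) = 3 * 4 = 12

12


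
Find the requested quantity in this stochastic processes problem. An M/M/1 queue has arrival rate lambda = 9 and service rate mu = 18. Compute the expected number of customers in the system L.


rho = 9/18 = 0.5000
L = rho/(1-rho)
= 0.5000/0.5000
= 1.0000

1.0000


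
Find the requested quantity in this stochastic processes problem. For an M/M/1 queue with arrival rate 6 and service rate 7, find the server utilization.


rho = lambda/mu
= 6/7
= 0.8571

0.8571


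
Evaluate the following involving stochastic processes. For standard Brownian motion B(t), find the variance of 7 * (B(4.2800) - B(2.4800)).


Var(alpha*(B(t)-B(s))) = alpha^2 * (t-s)
= 7^2 * (4.2800 - 2.4800)
= 49 * 1.8000
= 88.2000

88.2000


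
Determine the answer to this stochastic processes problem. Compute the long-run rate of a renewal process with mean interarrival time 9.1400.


Long-run renewal rate = 1/E(X)
= 1/9.1400
= 0.1094

0.1094


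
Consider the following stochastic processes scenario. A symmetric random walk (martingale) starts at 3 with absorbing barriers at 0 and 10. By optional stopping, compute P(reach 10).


By optional stopping theorem: E(M at tau) = M(0) = 3
P(hit 10)*10 + P(hit 0)*0 = 3
P(hit 10) = (3 - 0)/(10 - 0) = 3/10 = 0.3000

0.3000


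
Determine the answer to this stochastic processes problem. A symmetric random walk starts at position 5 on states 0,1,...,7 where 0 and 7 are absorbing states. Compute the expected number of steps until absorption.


For symmetric RW on 0,...,N with absorbing barriers, E(i) = i*(N-i)
E(5) = 5 * 2 = 10

10


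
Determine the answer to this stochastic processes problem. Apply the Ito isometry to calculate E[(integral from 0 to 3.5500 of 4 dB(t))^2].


By Ito isometry: E[(int f dB)^2] = int f^2 dt
= 4^2 * 3.5500
= 16 * 3.5500 = 56.8000

56.8000


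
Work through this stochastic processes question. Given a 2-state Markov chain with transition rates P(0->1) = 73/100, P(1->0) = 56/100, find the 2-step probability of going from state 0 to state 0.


Computing P^2 by matrix multiplication.
P = [[0.2700, 0.7300], [0.5600, 0.4400]]
After raising P to the power 2:
P^2(0,0) = 0.4817

0.4817


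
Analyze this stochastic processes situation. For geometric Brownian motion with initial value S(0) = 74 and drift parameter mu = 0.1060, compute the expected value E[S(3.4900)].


E[S(t)] = S(0) * exp(mu * t)
= 74 * exp(0.1060 * 3.4900)
= 74 * 1.4476
= 107.1259

107.1259


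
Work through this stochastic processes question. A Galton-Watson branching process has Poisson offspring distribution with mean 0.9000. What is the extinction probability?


Since mu = 0.9000 <= 1, extinction probability = 1.

1.0000


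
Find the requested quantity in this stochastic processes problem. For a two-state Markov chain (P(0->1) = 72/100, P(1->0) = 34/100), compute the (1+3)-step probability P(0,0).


P^4 = P^1 * P^3
Computing via matrix multiplication of the transition matrix.
Entry (0,0) of P^4 = 0.3208

0.3208


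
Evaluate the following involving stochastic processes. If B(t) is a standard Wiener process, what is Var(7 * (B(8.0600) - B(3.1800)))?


Var(alpha*(B(t)-B(s))) = alpha^2 * (t-s)
= 7^2 * (8.0600 - 3.1800)
= 49 * 4.8800
= 239.1200

239.1200


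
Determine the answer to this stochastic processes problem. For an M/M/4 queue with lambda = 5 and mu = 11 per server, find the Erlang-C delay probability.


a = lambda/mu = 0.4545
rho = a/c = 0.1136
Erlang-C formula applied:
C(c,a) = 0.0013

0.0013


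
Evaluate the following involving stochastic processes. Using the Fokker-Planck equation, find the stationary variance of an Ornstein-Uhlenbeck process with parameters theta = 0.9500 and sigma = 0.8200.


Stationary variance = sigma^2 / (2*theta)
= 0.8200^2 / (2*0.9500)
= 0.6724 / 1.9000
= 0.3539

0.3539


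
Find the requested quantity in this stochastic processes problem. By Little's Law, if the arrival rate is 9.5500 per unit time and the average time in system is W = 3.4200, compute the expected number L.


Little's Law: L = lambda * W
= 9.5500 * 3.4200
= 32.6610

32.6610


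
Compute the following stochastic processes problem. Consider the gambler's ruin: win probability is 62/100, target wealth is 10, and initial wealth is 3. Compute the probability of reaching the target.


Gambler's ruin formula:
r = q/p = 0.3800/0.6200 = 0.6129
P(win) = (1 - r^i)/(1 - r^N)
= (1 - 0.6129^3)/(1 - 0.6129^10)
= 0.7756

0.7756


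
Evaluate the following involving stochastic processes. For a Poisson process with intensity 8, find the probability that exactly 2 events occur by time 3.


P(N(t)=k) = (lambda*t)^k * exp(-lambda*t) / k!
lambda*t = 24
= 24^2 * exp(-24) / 2!
= 576 * 3.7751e-11 / 2
= 1.0872e-08

1.0872e-08


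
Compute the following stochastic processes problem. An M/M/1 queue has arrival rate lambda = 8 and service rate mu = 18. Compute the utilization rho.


rho = lambda/mu
= 8/18
= 0.4444

0.4444


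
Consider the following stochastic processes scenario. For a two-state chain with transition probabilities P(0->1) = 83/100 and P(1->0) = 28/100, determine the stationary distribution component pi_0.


Stationary distribution: pi_0 = p10/(p01+p10), pi_1 = p01/(p01+p10)
p01 = 0.8300, p10 = 0.2800
pi_0 = 0.2523

0.2523


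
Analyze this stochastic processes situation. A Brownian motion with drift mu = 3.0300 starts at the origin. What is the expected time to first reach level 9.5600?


Expected first passage time = a/mu
= 9.5600/3.0300
= 3.1551

3.1551


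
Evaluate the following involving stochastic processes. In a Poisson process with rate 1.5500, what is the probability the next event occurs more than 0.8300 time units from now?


P(X > t) = exp(-lambda * t)
= exp(-1.5500 * 0.8300)
= exp(-1.2865) = 0.2762

0.2762


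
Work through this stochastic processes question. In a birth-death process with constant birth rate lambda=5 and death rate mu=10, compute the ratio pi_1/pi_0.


For birth-death process, pi_n/pi_0 = (lambda/mu)^n
= (5/10)^1
= 0.5000

0.5000
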